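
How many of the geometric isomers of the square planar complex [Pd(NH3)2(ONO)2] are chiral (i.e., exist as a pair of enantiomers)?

The distinct arrangements are (2 in all): NH3 cis; NH3 trans.
Each arrangement has an internal mirror plane or centre of symmetry, so none is chiral.

0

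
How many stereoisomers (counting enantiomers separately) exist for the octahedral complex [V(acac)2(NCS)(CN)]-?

3

An octahedron has six vertices in three trans pairs; every non-trans pair is cis.
Each acac is bidentate and must span two cis positions.
Systematic placement gives 2 geometric isomers: NCS and CN mutually trans; NCS and CN mutually cis (chiral).
One of these lacks any improper symmetry element and so occurs as an enantiomeric pair, giving 2 + 1 = 3 stereoisomers in total.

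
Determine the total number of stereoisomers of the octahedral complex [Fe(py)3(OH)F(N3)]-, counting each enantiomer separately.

An octahedron has six vertices in three trans pairs; every non-trans pair is cis.
There are 4 geometric isomers: py mer (3 arrangements); py fac (chiral).
One of these lacks any improper symmetry element and so occurs as an enantiomeric pair, giving 4 + 1 = 5 stereoisomers in total.

5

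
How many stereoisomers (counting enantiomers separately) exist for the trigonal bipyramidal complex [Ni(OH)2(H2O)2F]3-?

In a trigonal bipyramid the two axial positions differ from the three equatorial ones.
Exhaustive case analysis gives 5 geometric isomers.
One of these lacks any improper symmetry element and so occurs as an enantiomeric pair, giving 5 + 1 = 6 stereoisomers in total.

6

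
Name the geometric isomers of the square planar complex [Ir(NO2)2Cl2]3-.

There are 2 geometric isomers: NO2 cis; NO2 trans.

cis and trans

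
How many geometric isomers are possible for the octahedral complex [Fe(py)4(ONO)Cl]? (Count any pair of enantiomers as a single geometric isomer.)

The six octahedral sites form three mutually perpendicular trans pairs.
There are 2 geometric isomers: ONO and Cl mutually trans; ONO and Cl mutually cis.

2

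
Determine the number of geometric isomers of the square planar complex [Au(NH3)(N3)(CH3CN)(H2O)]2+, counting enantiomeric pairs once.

In a square planar complex each vertex has one trans partner and two cis neighbours.
Working through the distinct placements yields 3 geometric isomers: (CH3CN/N3 trans, H2O/NH3 trans); (CH3CN/NH3 trans, H2O/N3 trans); (CH3CN/H2O trans, N3/NH3 trans).

3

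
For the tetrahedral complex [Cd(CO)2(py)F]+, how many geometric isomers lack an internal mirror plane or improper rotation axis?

In a tetrahedral complex all four positions are equivalent and every pair of ligands is adjacent — there is no cis/trans distinction.
Only one geometric arrangement is possible.

0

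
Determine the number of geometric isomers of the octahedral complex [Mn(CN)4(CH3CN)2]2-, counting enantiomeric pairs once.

2

In an octahedral complex each vertex has one trans partner and four cis neighbours.
Working through the distinct placements yields 2 geometric isomers: CH3CN trans; CH3CN cis.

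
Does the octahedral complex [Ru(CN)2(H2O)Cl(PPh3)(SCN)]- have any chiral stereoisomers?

In an octahedral complex each vertex has one trans partner and four cis neighbours.
Systematic enumeration (placing each ligand type in turn and discarding arrangements equivalent by rotation or reflection) gives 9 geometric isomers.
Of these, 6 lack any improper symmetry element and so occur as enantiomeric pairs, giving 9 + 6 = 15 stereoisomers in total.

yes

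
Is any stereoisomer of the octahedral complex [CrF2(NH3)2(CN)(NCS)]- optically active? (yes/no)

yes

The six octahedral sites form three mutually perpendicular trans pairs.
The distinct arrangements are (6 in all): F cis, NH3 trans; F cis, NH3 cis (3 arrangements, 2 chiral); F trans, NH3 trans; F trans, NH3 cis.
Of these, 2 lack any improper symmetry element and so occur as enantiomeric pairs, giving 6 + 2 = 8 stereoisomers in total.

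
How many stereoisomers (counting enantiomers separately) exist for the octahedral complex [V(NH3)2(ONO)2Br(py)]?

8

In an octahedral complex each vertex has one trans partner and four cis neighbours.
Working through the distinct placements yields 6 geometric isomers: NH3 cis, ONO cis (3 arrangements, 2 chiral); NH3 cis, ONO trans; NH3 trans, ONO cis; NH3 trans, ONO trans.
Of these, 2 lack any improper symmetry element and so occur as enantiomeric pairs, giving 6 + 2 = 8 stereoisomers in total.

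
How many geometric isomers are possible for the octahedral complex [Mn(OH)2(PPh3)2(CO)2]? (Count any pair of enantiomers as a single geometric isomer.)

The distinct arrangements are (5 in all): OH trans, PPh3 trans, CO trans; OH cis, PPh3 cis, CO trans; OH cis, PPh3 trans, CO cis; OH cis, PPh3 cis, CO cis (chiral); OH trans, PPh3 cis, CO cis.

5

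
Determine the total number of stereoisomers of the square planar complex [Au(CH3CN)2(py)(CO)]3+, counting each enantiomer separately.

In a square planar complex each vertex has one trans partner and two cis neighbours.
Working through the distinct placements yields 2 geometric isomers: CH3CN cis; CH3CN trans.
Each arrangement has an internal mirror plane or centre of symmetry, so none is chiral.

2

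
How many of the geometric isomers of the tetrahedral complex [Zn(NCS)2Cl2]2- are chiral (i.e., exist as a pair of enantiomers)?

0

Only one geometric arrangement is possible.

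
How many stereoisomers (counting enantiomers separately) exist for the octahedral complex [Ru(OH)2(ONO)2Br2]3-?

In an octahedral complex each vertex has one trans partner and four cis neighbours.
There are 5 geometric isomers: OH trans, ONO trans, Br trans; OH cis, ONO cis, Br trans; OH cis, ONO trans, Br cis; OH cis, ONO cis, Br cis (chiral); OH trans, ONO cis, Br cis.
One of these lacks any improper symmetry element and so occurs as an enantiomeric pair, giving 5 + 1 = 6 stereoisomers in total.

6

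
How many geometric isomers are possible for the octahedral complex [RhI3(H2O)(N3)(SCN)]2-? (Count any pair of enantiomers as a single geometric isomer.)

An octahedron has six vertices in three trans pairs; every non-trans pair is cis.
The distinct arrangements are (4 in all): I mer (3 arrangements); I fac (chiral).

4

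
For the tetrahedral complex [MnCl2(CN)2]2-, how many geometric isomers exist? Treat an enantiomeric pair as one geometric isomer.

1

In a tetrahedral complex all four positions are equivalent and every pair of ligands is adjacent — there is no cis/trans distinction.
Only one geometric arrangement is possible.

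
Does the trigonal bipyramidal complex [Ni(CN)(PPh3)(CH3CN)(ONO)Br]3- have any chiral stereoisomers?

Systematic enumeration (placing each ligand type in turn and discarding arrangements equivalent by rotation or reflection) gives 10 geometric isomers.
Of these, 10 lack any improper symmetry element and so occur as enantiomeric pairs, giving 10 + 10 = 20 stereoisomers in total.

yes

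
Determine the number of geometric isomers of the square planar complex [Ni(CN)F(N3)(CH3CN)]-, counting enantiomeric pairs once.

3

A square has two trans pairs of vertices; adjacent vertices are cis.
Systematic placement gives 3 geometric isomers: (CH3CN/F trans, CN/N3 trans); (CH3CN/N3 trans, CN/F trans); (CH3CN/CN trans, F/N3 trans).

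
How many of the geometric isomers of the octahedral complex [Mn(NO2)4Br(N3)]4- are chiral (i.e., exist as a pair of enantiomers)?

0

Working through the distinct placements yields 2 geometric isomers: Br and N3 mutually trans; Br and N3 mutually cis.
Each arrangement has an internal mirror plane or centre of symmetry, so none is chiral.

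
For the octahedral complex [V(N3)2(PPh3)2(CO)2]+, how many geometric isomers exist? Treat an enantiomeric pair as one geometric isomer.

5

An octahedron has six vertices in three trans pairs; every non-trans pair is cis.
Systematic placement gives 5 geometric isomers: N3 trans, PPh3 trans, CO trans; N3 cis, PPh3 cis, CO trans; N3 cis, PPh3 trans, CO cis; N3 cis, PPh3 cis, CO cis (chiral); N3 trans, PPh3 cis, CO cis.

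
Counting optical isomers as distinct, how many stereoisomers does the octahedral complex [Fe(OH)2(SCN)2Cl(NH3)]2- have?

8

The six octahedral sites form three mutually perpendicular trans pairs.
Systematic placement gives 6 geometric isomers: OH trans, SCN trans; OH cis, SCN cis (3 arrangements, 2 chiral); OH cis, SCN trans; OH trans, SCN cis.
Of these, 2 lack any improper symmetry element and so occur as enantiomeric pairs, giving 6 + 2 = 8 stereoisomers in total.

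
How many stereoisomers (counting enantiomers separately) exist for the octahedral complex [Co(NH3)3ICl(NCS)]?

5

An octahedron has six vertices in three trans pairs; every non-trans pair is cis.
Working through the distinct placements yields 4 geometric isomers: NH3 mer (3 arrangements); NH3 fac (chiral).
One of these lacks any improper symmetry element and so occurs as an enantiomeric pair, giving 4 + 1 = 5 stereoisomers in total.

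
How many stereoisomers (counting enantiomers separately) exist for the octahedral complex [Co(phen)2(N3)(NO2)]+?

3

The six octahedral sites form three mutually perpendicular trans pairs.
Each phen is bidentate and must span two cis positions.
There are 2 geometric isomers: N3 and NO2 mutually trans; N3 and NO2 mutually cis (chiral).
One of these lacks any improper symmetry element and so occurs as an enantiomeric pair, giving 2 + 1 = 3 stereoisomers in total.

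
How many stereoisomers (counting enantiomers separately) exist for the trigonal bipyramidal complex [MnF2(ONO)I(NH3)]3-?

A trigonal bipyramid has two axial and three equatorial sites, which are chemically inequivalent.
Placing the ligands in turn and identifying arrangements related by rotation or reflection leaves 7 distinct geometric isomers.
Of these, 3 lack any improper symmetry element and so occur as enantiomeric pairs, giving 7 + 3 = 10 stereoisomers in total.

10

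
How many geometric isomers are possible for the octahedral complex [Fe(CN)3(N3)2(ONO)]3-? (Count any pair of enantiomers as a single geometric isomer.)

The six octahedral sites form three mutually perpendicular trans pairs.
The distinct arrangements are (3 in all): CN mer, N3 cis; CN mer, N3 trans; CN fac, N3 cis.

3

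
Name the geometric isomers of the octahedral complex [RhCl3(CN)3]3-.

In an octahedral complex each vertex has one trans partner and four cis neighbours.
The distinct arrangements are (2 in all): Cl mer; Cl fac.

fac and mer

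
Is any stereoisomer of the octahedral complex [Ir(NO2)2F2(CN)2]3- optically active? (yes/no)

Working through the distinct placements yields 5 geometric isomers: NO2 trans, F trans, CN trans; NO2 cis, F cis, CN trans; NO2 trans, F cis, CN cis; NO2 cis, F cis, CN cis (chiral); NO2 cis, F trans, CN cis.
One of these lacks any improper symmetry element and so occurs as an enantiomeric pair, giving 5 + 1 = 6 stereoisomers in total.

yes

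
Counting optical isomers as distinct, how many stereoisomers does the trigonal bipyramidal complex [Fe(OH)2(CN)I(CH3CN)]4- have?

10

Placing the ligands in turn and identifying arrangements related by rotation or reflection leaves 7 distinct geometric isomers.
Of these, 3 lack any improper symmetry element and so occur as enantiomeric pairs, giving 7 + 3 = 10 stereoisomers in total.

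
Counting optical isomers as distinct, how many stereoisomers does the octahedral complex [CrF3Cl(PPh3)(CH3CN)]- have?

5

Working through the distinct placements yields 4 geometric isomers: F mer (3 arrangements); F fac (chiral).
One of these lacks any improper symmetry element and so occurs as an enantiomeric pair, giving 4 + 1 = 5 stereoisomers in total.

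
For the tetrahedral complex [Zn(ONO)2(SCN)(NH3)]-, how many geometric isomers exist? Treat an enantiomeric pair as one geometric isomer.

Only one geometric arrangement is possible.

1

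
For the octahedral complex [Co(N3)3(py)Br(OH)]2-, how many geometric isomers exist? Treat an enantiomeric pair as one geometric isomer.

In an octahedral complex each vertex has one trans partner and four cis neighbours.
There are 4 geometric isomers: N3 mer (3 arrangements); N3 fac (chiral).

4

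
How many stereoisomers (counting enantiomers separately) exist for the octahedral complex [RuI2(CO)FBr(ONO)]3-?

15

An octahedron has six vertices in three trans pairs; every non-trans pair is cis.
Placing the ligands in turn and identifying arrangements related by rotation or reflection leaves 9 distinct geometric isomers.
Of these, 6 lack any improper symmetry element and so occur as enantiomeric pairs, giving 9 + 6 = 15 stereoisomers in total.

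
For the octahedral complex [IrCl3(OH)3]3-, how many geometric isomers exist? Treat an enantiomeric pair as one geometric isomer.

The distinct arrangements are (2 in all): Cl mer; Cl fac.

2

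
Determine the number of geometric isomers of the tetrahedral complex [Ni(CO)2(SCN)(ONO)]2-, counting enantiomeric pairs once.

1

All four vertices of a tetrahedron are equivalent and mutually adjacent, so cis/trans isomerism cannot arise.
Only one geometric arrangement is possible.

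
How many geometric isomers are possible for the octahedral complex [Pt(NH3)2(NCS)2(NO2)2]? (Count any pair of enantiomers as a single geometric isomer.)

The six octahedral sites form three mutually perpendicular trans pairs.
Systematic placement gives 5 geometric isomers: NH3 trans, NCS trans, NO2 trans; NH3 cis, NCS trans, NO2 cis; NH3 cis, NCS cis, NO2 trans; NH3 cis, NCS cis, NO2 cis (chiral); NH3 trans, NCS cis, NO2 cis.

5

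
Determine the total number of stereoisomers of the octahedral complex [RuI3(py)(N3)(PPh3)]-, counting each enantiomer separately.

An octahedron has six vertices in three trans pairs; every non-trans pair is cis.
Working through the distinct placements yields 4 geometric isomers: I mer (3 arrangements); I fac (chiral).
One of these lacks any improper symmetry element and so occurs as an enantiomeric pair, giving 4 + 1 = 5 stereoisomers in total.

5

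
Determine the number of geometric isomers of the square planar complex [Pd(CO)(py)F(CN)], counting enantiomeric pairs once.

3

In a square planar complex each vertex has one trans partner and two cis neighbours.
Working through the distinct placements yields 3 geometric isomers: (CN/F trans, CO/py trans); (CN/py trans, CO/F trans); (CN/CO trans, F/py trans).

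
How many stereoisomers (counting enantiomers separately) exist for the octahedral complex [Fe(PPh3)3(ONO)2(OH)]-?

3

In an octahedral complex each vertex has one trans partner and four cis neighbours.
Systematic placement gives 3 geometric isomers: PPh3 mer, ONO cis; PPh3 mer, ONO trans; PPh3 fac, ONO cis.
Each arrangement has an internal mirror plane or centre of symmetry, so none is chiral.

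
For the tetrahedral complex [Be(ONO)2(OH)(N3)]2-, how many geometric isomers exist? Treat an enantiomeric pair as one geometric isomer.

1

Only one geometric arrangement is possible.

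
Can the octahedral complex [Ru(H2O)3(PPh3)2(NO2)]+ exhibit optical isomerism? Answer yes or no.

no

There are 3 geometric isomers: H2O mer, PPh3 trans; H2O mer, PPh3 cis; H2O fac, PPh3 cis.
Each arrangement has an internal mirror plane or centre of symmetry, so none is chiral.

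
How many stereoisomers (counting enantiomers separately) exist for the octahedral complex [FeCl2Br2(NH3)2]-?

The six octahedral sites form three mutually perpendicular trans pairs.
Working through the distinct placements yields 5 geometric isomers: Cl trans, Br trans, NH3 trans; Cl cis, Br trans, NH3 cis; Cl cis, Br cis, NH3 trans; Cl cis, Br cis, NH3 cis (chiral); Cl trans, Br cis, NH3 cis.
One of these lacks any improper symmetry element and so occurs as an enantiomeric pair, giving 5 + 1 = 6 stereoisomers in total.

6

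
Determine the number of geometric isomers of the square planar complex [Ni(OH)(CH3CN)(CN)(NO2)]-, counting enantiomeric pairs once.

3

In a square planar complex each vertex has one trans partner and two cis neighbours.
The distinct arrangements are (3 in all): (CH3CN/NO2 trans, CN/OH trans); (CH3CN/OH trans, CN/NO2 trans); (CH3CN/CN trans, NO2/OH trans).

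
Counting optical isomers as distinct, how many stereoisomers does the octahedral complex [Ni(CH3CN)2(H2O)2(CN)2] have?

6

In an octahedral complex each vertex has one trans partner and four cis neighbours.
Working through the distinct placements yields 5 geometric isomers: CH3CN trans, H2O trans, CN trans; CH3CN trans, H2O cis, CN cis; CH3CN cis, H2O trans, CN cis; CH3CN cis, H2O cis, CN cis (chiral); CH3CN cis, H2O cis, CN trans.
One of these lacks any improper symmetry element and so occurs as an enantiomeric pair, giving 5 + 1 = 6 stereoisomers in total.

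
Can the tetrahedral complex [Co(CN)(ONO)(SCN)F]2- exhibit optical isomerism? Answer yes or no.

yes

In a tetrahedral complex all four positions are equivalent and every pair of ligands is adjacent — there is no cis/trans distinction.
Only one geometric arrangement is possible; it has no improper symmetry element, so it exists as a pair of enantiomers (2 stereoisomers).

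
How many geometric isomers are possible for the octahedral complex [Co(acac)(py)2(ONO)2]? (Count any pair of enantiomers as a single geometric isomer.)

In an octahedral complex each vertex has one trans partner and four cis neighbours.
Each acac is bidentate and must span two cis positions.
Working through the distinct placements yields 3 geometric isomers: py cis, ONO trans; py trans, ONO cis; py cis, ONO cis (chiral).

3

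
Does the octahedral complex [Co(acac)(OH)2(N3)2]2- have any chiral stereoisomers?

yes

The six octahedral sites form three mutually perpendicular trans pairs.
Each acac is bidentate and must span two cis positions.
Systematic placement gives 3 geometric isomers: OH cis, N3 trans; OH cis, N3 cis (chiral); OH trans, N3 cis.
One of these lacks any improper symmetry element and so occurs as an enantiomeric pair, giving 3 + 1 = 4 stereoisomers in total.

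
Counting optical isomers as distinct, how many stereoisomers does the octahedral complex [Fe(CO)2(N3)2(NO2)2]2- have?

In an octahedral complex each vertex has one trans partner and four cis neighbours.
Working through the distinct placements yields 5 geometric isomers: CO trans, N3 trans, NO2 trans; CO trans, N3 cis, NO2 cis; CO cis, N3 cis, NO2 trans; CO cis, N3 cis, NO2 cis (chiral); CO cis, N3 trans, NO2 cis.
One of these lacks any improper symmetry element and so occurs as an enantiomeric pair, giving 5 + 1 = 6 stereoisomers in total.

6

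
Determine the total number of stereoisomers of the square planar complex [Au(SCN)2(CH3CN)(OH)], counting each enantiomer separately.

2

A square has two trans pairs of vertices; adjacent vertices are cis.
There are 2 geometric isomers: SCN cis; SCN trans.
Each arrangement has an internal mirror plane or centre of symmetry, so none is chiral.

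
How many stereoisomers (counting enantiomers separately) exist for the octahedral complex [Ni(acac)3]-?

2

In an octahedral complex each vertex has one trans partner and four cis neighbours.
Each acac is bidentate and must span two cis positions.
Only one geometric arrangement is possible; it has no improper symmetry element, so it exists as a pair of enantiomers (2 stereoisomers).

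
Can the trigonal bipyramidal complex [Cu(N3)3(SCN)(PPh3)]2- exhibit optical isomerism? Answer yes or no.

In a trigonal bipyramid the two axial positions differ from the three equatorial ones.
Systematic placement gives 4 geometric isomers: SCN equatorial, PPh3 equatorial; SCN equatorial, PPh3 axial; SCN axial, PPh3 equatorial; SCN axial, PPh3 axial.
Each arrangement has an internal mirror plane or centre of symmetry, so none is chiral.

no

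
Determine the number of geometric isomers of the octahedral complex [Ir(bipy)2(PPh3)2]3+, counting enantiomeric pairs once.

2

An octahedron has six vertices in three trans pairs; every non-trans pair is cis.
Each bipy is bidentate and must span two cis positions.
Systematic placement gives 2 geometric isomers: PPh3 trans; PPh3 cis (chiral).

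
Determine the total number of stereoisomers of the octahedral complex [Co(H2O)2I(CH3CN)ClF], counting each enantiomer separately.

15

Exhaustive case analysis gives 9 geometric isomers.
Of these, 6 lack any improper symmetry element and so occur as enantiomeric pairs, giving 9 + 6 = 15 stereoisomers in total.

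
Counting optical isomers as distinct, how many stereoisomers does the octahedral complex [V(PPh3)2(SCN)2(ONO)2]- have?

Systematic placement gives 5 geometric isomers: PPh3 trans, SCN trans, ONO trans; PPh3 cis, SCN cis, ONO trans; PPh3 cis, SCN trans, ONO cis; PPh3 cis, SCN cis, ONO cis (chiral); PPh3 trans, SCN cis, ONO cis.
One of these lacks any improper symmetry element and so occurs as an enantiomeric pair, giving 5 + 1 = 6 stereoisomers in total.

6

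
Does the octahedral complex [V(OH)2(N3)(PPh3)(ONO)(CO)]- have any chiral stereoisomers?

yes

Exhaustive case analysis gives 9 geometric isomers.
Of these, 6 lack any improper symmetry element and so occur as enantiomeric pairs, giving 9 + 6 = 15 stereoisomers in total.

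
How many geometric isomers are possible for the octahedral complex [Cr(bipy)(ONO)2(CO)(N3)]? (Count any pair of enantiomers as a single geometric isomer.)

4

An octahedron has six vertices in three trans pairs; every non-trans pair is cis.
Each bipy is bidentate and must span two cis positions.
Systematic placement gives 4 geometric isomers: ONO cis (3 arrangements, 2 chiral); ONO trans.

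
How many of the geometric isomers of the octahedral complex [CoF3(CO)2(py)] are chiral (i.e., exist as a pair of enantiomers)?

0

Systematic placement gives 3 geometric isomers: F mer, CO trans; F fac, CO cis; F mer, CO cis.
Each arrangement has an internal mirror plane or centre of symmetry, so none is chiral.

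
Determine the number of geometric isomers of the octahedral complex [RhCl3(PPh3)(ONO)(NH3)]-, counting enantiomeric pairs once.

An octahedron has six vertices in three trans pairs; every non-trans pair is cis.
There are 4 geometric isomers: Cl mer (3 arrangements); Cl fac (chiral).

4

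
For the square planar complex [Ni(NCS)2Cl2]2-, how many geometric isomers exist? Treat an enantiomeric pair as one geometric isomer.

A square has two trans pairs of vertices; adjacent vertices are cis.
Working through the distinct placements yields 2 geometric isomers: NCS cis; NCS trans.

2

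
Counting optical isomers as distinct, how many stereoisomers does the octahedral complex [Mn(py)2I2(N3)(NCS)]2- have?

The six octahedral sites form three mutually perpendicular trans pairs.
Working through the distinct placements yields 6 geometric isomers: py trans, I trans; py cis, I trans; py trans, I cis; py cis, I cis (3 arrangements, 2 chiral).
Of these, 2 lack any improper symmetry element and so occur as enantiomeric pairs, giving 6 + 2 = 8 stereoisomers in total.

8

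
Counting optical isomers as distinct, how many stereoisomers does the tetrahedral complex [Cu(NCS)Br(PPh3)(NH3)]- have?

2

In a tetrahedral complex all four positions are equivalent and every pair of ligands is adjacent — there is no cis/trans distinction.
Only one geometric arrangement is possible; it has no improper symmetry element, so it exists as a pair of enantiomers (2 stereoisomers).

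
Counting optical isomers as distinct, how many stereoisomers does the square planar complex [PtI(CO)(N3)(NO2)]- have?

3

In a square planar complex each vertex has one trans partner and two cis neighbours.
Working through the distinct placements yields 3 geometric isomers: (CO/N3 trans, I/NO2 trans); (CO/NO2 trans, I/N3 trans); (CO/I trans, N3/NO2 trans).
Each arrangement has an internal mirror plane or centre of symmetry, so none is chiral.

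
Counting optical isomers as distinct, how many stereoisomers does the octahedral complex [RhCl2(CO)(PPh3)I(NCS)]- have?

15

The six octahedral sites form three mutually perpendicular trans pairs.
Systematic enumeration (placing each ligand type in turn and discarding arrangements equivalent by rotation or reflection) gives 9 geometric isomers.
Of these, 6 lack any improper symmetry element and so occur as enantiomeric pairs, giving 9 + 6 = 15 stereoisomers in total.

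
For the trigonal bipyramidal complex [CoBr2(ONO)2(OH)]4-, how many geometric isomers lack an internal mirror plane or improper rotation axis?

1

In a trigonal bipyramid the two axial positions differ from the three equatorial ones.
Systematic enumeration (placing each ligand type in turn and discarding arrangements equivalent by rotation or reflection) gives 5 geometric isomers.
One of these lacks any improper symmetry element and so occurs as an enantiomeric pair, giving 5 + 1 = 6 stereoisomers in total.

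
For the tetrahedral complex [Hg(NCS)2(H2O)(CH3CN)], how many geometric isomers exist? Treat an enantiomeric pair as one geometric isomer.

In a tetrahedral complex all four positions are equivalent and every pair of ligands is adjacent — there is no cis/trans distinction.
Only one geometric arrangement is possible.

1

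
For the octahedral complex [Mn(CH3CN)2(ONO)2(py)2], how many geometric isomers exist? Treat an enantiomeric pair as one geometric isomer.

5

An octahedron has six vertices in three trans pairs; every non-trans pair is cis.
There are 5 geometric isomers: CH3CN trans, ONO trans, py trans; CH3CN trans, ONO cis, py cis; CH3CN cis, ONO cis, py trans; CH3CN cis, ONO cis, py cis (chiral); CH3CN cis, ONO trans, py cis.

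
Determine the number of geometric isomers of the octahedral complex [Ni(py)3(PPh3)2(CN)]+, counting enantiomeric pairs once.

Systematic placement gives 3 geometric isomers: py mer, PPh3 cis; py mer, PPh3 trans; py fac, PPh3 cis.

3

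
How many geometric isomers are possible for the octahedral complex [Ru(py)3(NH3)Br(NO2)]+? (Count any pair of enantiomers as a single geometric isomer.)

4

In an octahedral complex each vertex has one trans partner and four cis neighbours.
Systematic placement gives 4 geometric isomers: py mer (3 arrangements); py fac (chiral).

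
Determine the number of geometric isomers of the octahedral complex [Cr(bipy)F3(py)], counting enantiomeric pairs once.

2

Each bipy is bidentate and must span two cis positions.
The distinct arrangements are (2 in all): F mer; F fac.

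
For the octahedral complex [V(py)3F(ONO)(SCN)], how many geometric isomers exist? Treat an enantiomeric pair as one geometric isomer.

An octahedron has six vertices in three trans pairs; every non-trans pair is cis.
There are 4 geometric isomers: py mer (3 arrangements); py fac (chiral).

4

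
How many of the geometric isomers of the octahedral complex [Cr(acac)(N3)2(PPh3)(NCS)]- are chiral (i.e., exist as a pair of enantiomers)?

An octahedron has six vertices in three trans pairs; every non-trans pair is cis.
Each acac is bidentate and must span two cis positions.
There are 4 geometric isomers: N3 trans; N3 cis (3 arrangements, 2 chiral).
Of these, 2 lack any improper symmetry element and so occur as enantiomeric pairs, giving 4 + 2 = 6 stereoisomers in total.

2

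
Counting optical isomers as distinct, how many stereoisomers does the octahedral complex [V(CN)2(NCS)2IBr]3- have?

The six octahedral sites form three mutually perpendicular trans pairs.
Systematic placement gives 6 geometric isomers: CN cis, NCS trans; CN cis, NCS cis (3 arrangements, 2 chiral); CN trans, NCS trans; CN trans, NCS cis.
Of these, 2 lack any improper symmetry element and so occur as enantiomeric pairs, giving 6 + 2 = 8 stereoisomers in total.

8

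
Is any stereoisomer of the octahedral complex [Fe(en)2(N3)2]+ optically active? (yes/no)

yes

Each en is bidentate and must span two cis positions.
Systematic placement gives 2 geometric isomers: N3 trans; N3 cis (chiral).
One of these lacks any improper symmetry element and so occurs as an enantiomeric pair, giving 2 + 1 = 3 stereoisomers in total.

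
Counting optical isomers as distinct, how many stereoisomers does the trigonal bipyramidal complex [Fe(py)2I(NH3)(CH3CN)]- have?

10

In a trigonal bipyramid the two axial positions differ from the three equatorial ones.
Systematic enumeration (placing each ligand type in turn and discarding arrangements equivalent by rotation or reflection) gives 7 geometric isomers.
Of these, 3 lack any improper symmetry element and so occur as enantiomeric pairs, giving 7 + 3 = 10 stereoisomers in total.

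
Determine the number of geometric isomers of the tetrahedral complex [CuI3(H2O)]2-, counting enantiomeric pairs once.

In a tetrahedral complex all four positions are equivalent and every pair of ligands is adjacent — there is no cis/trans distinction.
Only one geometric arrangement is possible.

1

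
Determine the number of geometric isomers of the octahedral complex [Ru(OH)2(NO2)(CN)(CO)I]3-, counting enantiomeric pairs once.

9

In an octahedral complex each vertex has one trans partner and four cis neighbours.
Placing the ligands in turn and identifying arrangements related by rotation or reflection leaves 9 distinct geometric isomers.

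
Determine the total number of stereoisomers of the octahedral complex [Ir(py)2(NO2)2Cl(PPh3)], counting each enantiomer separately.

Systematic placement gives 6 geometric isomers: py trans, NO2 cis; py cis, NO2 cis (3 arrangements, 2 chiral); py trans, NO2 trans; py cis, NO2 trans.
Of these, 2 lack any improper symmetry element and so occur as enantiomeric pairs, giving 6 + 2 = 8 stereoisomers in total.

8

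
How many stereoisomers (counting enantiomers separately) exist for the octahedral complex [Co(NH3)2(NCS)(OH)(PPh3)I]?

15

In an octahedral complex each vertex has one trans partner and four cis neighbours.
Placing the ligands in turn and identifying arrangements related by rotation or reflection leaves 9 distinct geometric isomers.
Of these, 6 lack any improper symmetry element and so occur as enantiomeric pairs, giving 9 + 6 = 15 stereoisomers in total.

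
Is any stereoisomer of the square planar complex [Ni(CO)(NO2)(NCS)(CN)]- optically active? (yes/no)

no

A square has two trans pairs of vertices; adjacent vertices are cis.
There are 3 geometric isomers: (CN/NCS trans, CO/NO2 trans); (CN/NO2 trans, CO/NCS trans); (CN/CO trans, NCS/NO2 trans).
Each arrangement has an internal mirror plane or centre of symmetry, so none is chiral.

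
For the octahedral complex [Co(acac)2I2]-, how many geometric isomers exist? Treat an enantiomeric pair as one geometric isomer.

In an octahedral complex each vertex has one trans partner and four cis neighbours.
Each acac is bidentate and must span two cis positions.
There are 2 geometric isomers: I trans; I cis (chiral).

2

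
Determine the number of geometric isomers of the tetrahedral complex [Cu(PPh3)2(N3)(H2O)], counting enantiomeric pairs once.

All four vertices of a tetrahedron are equivalent and mutually adjacent, so cis/trans isomerism cannot arise.
Only one geometric arrangement is possible.

1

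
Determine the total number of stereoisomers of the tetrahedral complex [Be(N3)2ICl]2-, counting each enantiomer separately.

In a tetrahedral complex all four positions are equivalent and every pair of ligands is adjacent — there is no cis/trans distinction.
Only one geometric arrangement is possible.

1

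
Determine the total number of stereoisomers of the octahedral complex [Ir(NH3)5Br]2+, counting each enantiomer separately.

1

The six octahedral sites form three mutually perpendicular trans pairs.
Only one geometric arrangement is possible.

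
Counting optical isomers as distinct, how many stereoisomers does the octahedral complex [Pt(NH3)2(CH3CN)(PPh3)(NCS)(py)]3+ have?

15

In an octahedral complex each vertex has one trans partner and four cis neighbours.
Placing the ligands in turn and identifying arrangements related by rotation or reflection leaves 9 distinct geometric isomers.
Of these, 6 lack any improper symmetry element and so occur as enantiomeric pairs, giving 9 + 6 = 15 stereoisomers in total.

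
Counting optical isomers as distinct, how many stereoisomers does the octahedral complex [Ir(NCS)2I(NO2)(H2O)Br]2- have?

Exhaustive case analysis gives 9 geometric isomers.
Of these, 6 lack any improper symmetry element and so occur as enantiomeric pairs, giving 9 + 6 = 15 stereoisomers in total.

15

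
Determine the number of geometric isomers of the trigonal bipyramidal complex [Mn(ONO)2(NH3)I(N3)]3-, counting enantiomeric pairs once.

In a trigonal bipyramid the two axial positions differ from the three equatorial ones.
Exhaustive case analysis gives 7 geometric isomers.

7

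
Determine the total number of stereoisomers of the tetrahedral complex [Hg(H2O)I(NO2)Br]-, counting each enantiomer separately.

All four vertices of a tetrahedron are equivalent and mutually adjacent, so cis/trans isomerism cannot arise.
Only one geometric arrangement is possible; it has no improper symmetry element, so it exists as a pair of enantiomers (2 stereoisomers).

2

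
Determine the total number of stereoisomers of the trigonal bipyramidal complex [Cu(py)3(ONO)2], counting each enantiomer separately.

3

In a trigonal bipyramid the two axial positions differ from the three equatorial ones.
Systematic placement gives 3 geometric isomers: ONO both axial; ONO one axial, one equatorial; ONO both equatorial.
Each arrangement has an internal mirror plane or centre of symmetry, so none is chiral.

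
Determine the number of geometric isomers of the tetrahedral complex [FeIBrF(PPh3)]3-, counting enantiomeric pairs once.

In a tetrahedral complex all four positions are equivalent and every pair of ligands is adjacent — there is no cis/trans distinction.
Only one geometric arrangement is possible; it has no improper symmetry element, so it exists as a pair of enantiomers (2 stereoisomers).

1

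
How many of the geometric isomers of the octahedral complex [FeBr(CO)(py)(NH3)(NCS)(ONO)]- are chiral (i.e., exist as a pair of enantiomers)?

The six octahedral sites form three mutually perpendicular trans pairs.
Systematic enumeration (placing each ligand type in turn and discarding arrangements equivalent by rotation or reflection) gives 15 geometric isomers.
Of these, 15 lack any improper symmetry element and so occur as enantiomeric pairs, giving 15 + 15 = 30 stereoisomers in total.

15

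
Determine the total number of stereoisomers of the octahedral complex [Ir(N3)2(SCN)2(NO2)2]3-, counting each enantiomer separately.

6

The distinct arrangements are (5 in all): N3 trans, SCN trans, NO2 trans; N3 trans, SCN cis, NO2 cis; N3 cis, SCN trans, NO2 cis; N3 cis, SCN cis, NO2 cis (chiral); N3 cis, SCN cis, NO2 trans.
One of these lacks any improper symmetry element and so occurs as an enantiomeric pair, giving 5 + 1 = 6 stereoisomers in total.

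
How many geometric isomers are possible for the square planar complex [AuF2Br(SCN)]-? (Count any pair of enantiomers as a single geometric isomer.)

2

The distinct arrangements are (2 in all): F cis; F trans.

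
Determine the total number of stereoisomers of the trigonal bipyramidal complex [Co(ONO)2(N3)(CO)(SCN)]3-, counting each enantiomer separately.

A trigonal bipyramid has two axial and three equatorial sites, which are chemically inequivalent.
Exhaustive case analysis gives 7 geometric isomers.
Of these, 3 lack any improper symmetry element and so occur as enantiomeric pairs, giving 7 + 3 = 10 stereoisomers in total.

10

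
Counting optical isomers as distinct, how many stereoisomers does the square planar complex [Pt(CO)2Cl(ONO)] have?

There are 2 geometric isomers: CO cis; CO trans.
Each arrangement has an internal mirror plane or centre of symmetry, so none is chiral.

2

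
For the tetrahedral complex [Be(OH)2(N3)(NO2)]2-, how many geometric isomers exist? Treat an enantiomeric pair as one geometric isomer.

All four vertices of a tetrahedron are equivalent and mutually adjacent, so cis/trans isomerism cannot arise.
Only one geometric arrangement is possible.

1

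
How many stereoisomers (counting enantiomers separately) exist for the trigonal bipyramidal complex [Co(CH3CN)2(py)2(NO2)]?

6

Systematic enumeration (placing each ligand type in turn and discarding arrangements equivalent by rotation or reflection) gives 5 geometric isomers.
One of these lacks any improper symmetry element and so occurs as an enantiomeric pair, giving 5 + 1 = 6 stereoisomers in total.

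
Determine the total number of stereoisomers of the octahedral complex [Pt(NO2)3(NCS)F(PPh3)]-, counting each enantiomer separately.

The six octahedral sites form three mutually perpendicular trans pairs.
Working through the distinct placements yields 4 geometric isomers: NO2 mer (3 arrangements); NO2 fac (chiral).
One of these lacks any improper symmetry element and so occurs as an enantiomeric pair, giving 4 + 1 = 5 stereoisomers in total.

5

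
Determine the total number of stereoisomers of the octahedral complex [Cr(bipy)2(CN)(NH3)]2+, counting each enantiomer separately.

In an octahedral complex each vertex has one trans partner and four cis neighbours.
Each bipy is bidentate and must span two cis positions.
Working through the distinct placements yields 2 geometric isomers: CN and NH3 mutually trans; CN and NH3 mutually cis (chiral).
One of these lacks any improper symmetry element and so occurs as an enantiomeric pair, giving 2 + 1 = 3 stereoisomers in total.

3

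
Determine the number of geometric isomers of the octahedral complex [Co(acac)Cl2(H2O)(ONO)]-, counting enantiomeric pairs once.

4

An octahedron has six vertices in three trans pairs; every non-trans pair is cis.
Each acac is bidentate and must span two cis positions.
Systematic placement gives 4 geometric isomers: Cl trans; Cl cis (3 arrangements, 2 chiral).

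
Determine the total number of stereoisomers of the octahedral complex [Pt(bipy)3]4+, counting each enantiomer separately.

2

An octahedron has six vertices in three trans pairs; every non-trans pair is cis.
Each bipy is bidentate and must span two cis positions.
Only one geometric arrangement is possible; it has no improper symmetry element, so it exists as a pair of enantiomers (2 stereoisomers).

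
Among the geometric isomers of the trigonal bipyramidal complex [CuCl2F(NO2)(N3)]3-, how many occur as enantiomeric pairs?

Systematic enumeration (placing each ligand type in turn and discarding arrangements equivalent by rotation or reflection) gives 7 geometric isomers.
Of these, 3 lack any improper symmetry element and so occur as enantiomeric pairs, giving 7 + 3 = 10 stereoisomers in total.

3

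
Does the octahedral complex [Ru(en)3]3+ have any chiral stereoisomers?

yes

In an octahedral complex each vertex has one trans partner and four cis neighbours.
Each en is bidentate and must span two cis positions.
Only one geometric arrangement is possible; it has no improper symmetry element, so it exists as a pair of enantiomers (2 stereoisomers).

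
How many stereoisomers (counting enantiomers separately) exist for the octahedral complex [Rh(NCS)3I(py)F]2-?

Working through the distinct placements yields 4 geometric isomers: NCS mer (3 arrangements); NCS fac (chiral).
One of these lacks any improper symmetry element and so occurs as an enantiomeric pair, giving 4 + 1 = 5 stereoisomers in total.

5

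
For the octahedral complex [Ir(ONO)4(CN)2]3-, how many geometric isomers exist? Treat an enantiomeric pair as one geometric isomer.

In an octahedral complex each vertex has one trans partner and four cis neighbours.
The distinct arrangements are (2 in all): CN trans; CN cis.

2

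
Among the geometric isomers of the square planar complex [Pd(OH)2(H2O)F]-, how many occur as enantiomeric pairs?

0

In a square planar complex each vertex has one trans partner and two cis neighbours.
Working through the distinct placements yields 2 geometric isomers: OH cis; OH trans.
Each arrangement has an internal mirror plane or centre of symmetry, so none is chiral.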